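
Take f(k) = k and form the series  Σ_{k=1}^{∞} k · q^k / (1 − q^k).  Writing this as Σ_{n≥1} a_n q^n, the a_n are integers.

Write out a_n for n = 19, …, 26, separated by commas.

20, 42, 32, 36, 24, 60, 31, 42

q^19  k|19↦f(k): 1:1 19:19  a_19=20
n=20: 20·1 10·2 5·4 4·5 2·10 1·20  f→[20+10+5+4+2+1]=42
d|21:{1,3,7,21}  Σf=1+3+7+21=32
n=22: 22·1 11·2 2·11 1·22  f→[22+11+2+1]=36
q^23  k|23↦f(k): 1:1 23:23  a_23=24
[q^24] f(1)=1,f(2)=2,f(3)=3,f(4)=4,f(6)=6,f(8)=8,f(12)=12,f(24)=24 ⇒ 60
d|25:{1,5,25}  Σf=1+5+25=31
d|26:{26,13,2,1}  Σf=26+13+2+1=42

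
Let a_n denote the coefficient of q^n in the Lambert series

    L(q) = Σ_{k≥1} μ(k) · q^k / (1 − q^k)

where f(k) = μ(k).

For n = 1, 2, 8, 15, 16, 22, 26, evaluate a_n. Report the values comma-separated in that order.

1, 0, 0, 0, 0, 0, 0

q^1  k|1↦μ(k): 1:1  a_1=1
d|2:{1,2}  Σμ=1+(-1)=0
q^8  k|8↦μ(k): 1:1 2:-1 4:0 8:0  a_8=0
q^15  k|15↦μ(k): 15:1 5:-1 3:-1 1:1  a_15=0
q^16  k|16↦μ(k): 1:1 2:-1 4:0 8:0 16:0  a_16=0
q^22  k|22↦μ(k): 22:1 11:-1 2:-1 1:1  a_22=0
q^26  k|26↦μ(k): 26:1 13:-1 2:-1 1:1  a_26=0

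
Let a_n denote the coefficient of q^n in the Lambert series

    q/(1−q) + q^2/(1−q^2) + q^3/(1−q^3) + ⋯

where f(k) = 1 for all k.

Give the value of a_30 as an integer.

q^30  k|30↦f(k): 1:1 2:1 3:1 5:1 6:1 10:1 15:1 30:1  a_30=8

a_30 = 8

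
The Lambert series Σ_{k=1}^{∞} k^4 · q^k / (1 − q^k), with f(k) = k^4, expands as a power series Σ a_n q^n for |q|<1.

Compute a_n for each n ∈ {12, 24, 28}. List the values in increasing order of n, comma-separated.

[q^12] f(12)=20736,f(6)=1296,f(4)=256,f(3)=81,f(2)=16,f(1)=1 ⇒ 22386
d|24:{24,12,8,6,4,3,2,1}  Σf=331776+20736+4096+1296+256+81+16+1=358258
q^28  k|28↦f(k): 28:614656 14:38416 7:2401 4:256 2:16 1:1  a_28=655746

22386, 358258, 655746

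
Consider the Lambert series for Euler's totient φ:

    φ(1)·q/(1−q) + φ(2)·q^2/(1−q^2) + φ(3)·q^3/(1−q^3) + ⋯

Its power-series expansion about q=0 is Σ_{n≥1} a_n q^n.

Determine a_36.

n=36: 36·1 18·2 12·3 9·4 6·6 4·9 3·12 2·18 1·36  φ→[12+6+4+6+2+2+2+1+1]=36

a_36 = 36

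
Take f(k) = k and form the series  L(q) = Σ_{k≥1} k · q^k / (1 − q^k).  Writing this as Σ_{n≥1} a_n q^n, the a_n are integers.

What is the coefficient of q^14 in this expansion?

a_14 = 24

[q^14] f(1)=1,f(2)=2,f(7)=7,f(14)=14 ⇒ 24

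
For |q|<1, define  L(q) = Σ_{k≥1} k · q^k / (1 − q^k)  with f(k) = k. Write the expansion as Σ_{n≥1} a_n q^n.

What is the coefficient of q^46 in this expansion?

a_46 = 72

q^46  k|46↦f(k): 1:1 2:2 23:23 46:46  a_46=72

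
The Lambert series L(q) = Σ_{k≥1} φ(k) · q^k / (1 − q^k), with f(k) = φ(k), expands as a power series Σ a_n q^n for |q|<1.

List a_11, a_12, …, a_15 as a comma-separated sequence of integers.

d|11:{11,1}  Σφ=10+1=11
[q^12] φ(12)=4,φ(6)=2,φ(4)=2,φ(3)=2,φ(2)=1,φ(1)=1 ⇒ 12
q^13  k|13↦φ(k): 13:12 1:1  a_13=13
d|14:{14,7,2,1}  Σφ=6+6+1+1=14
q^15  k|15↦φ(k): 15:8 5:4 3:2 1:1  a_15=15

11, 12, 13, 14, 15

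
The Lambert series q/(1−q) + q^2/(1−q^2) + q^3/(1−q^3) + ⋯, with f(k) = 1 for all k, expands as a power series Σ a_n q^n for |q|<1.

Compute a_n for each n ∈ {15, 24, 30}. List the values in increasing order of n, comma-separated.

d|15:{15,5,3,1}  Σf=1+1+1+1=4
[q^24] f(24)=1,f(12)=1,f(8)=1,f(6)=1,f(4)=1,f(3)=1,f(2)=1,f(1)=1 ⇒ 8
n=30: 1·30 2·15 3·10 5·6 6·5 10·3 15·2 30·1  f→[1+1+1+1+1+1+1+1]=8

4, 8, 8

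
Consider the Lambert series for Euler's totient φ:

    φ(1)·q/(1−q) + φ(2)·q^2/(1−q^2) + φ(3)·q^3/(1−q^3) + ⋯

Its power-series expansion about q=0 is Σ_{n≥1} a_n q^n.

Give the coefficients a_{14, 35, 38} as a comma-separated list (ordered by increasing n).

[q^14] φ(14)=6,φ(7)=6,φ(2)=1,φ(1)=1 ⇒ 14
d|35:{1,5,7,35}  Σφ=1+4+6+24=35
q^38  k|38↦φ(k): 38:18 19:18 2:1 1:1  a_38=38

14, 35, 38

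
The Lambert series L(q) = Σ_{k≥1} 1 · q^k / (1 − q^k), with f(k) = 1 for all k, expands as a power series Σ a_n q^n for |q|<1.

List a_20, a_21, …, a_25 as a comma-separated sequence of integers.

d|20:{1,2,4,5,10,20}  Σf=1+1+1+1+1+1=6
q^21  k|21↦f(k): 1:1 3:1 7:1 21:1  a_21=4
q^22  k|22↦f(k): 22:1 11:1 2:1 1:1  a_22=4
n=23: 23·1 1·23  f→[1+1]=2
d|24:{24,12,8,6,4,3,2,1}  Σf=1+1+1+1+1+1+1+1=8
q^25  k|25↦f(k): 25:1 5:1 1:1  a_25=3

6, 4, 4, 2, 8, 3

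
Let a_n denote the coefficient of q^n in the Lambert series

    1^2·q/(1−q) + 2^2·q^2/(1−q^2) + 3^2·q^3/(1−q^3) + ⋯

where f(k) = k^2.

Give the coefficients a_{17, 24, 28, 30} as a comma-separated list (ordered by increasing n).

290, 850, 1050, 1300

d|17:{1,17}  Σf=1+289=290
q^24  k|24↦f(k): 24:576 12:144 8:64 6:36 4:16 3:9 2:4 1:1  a_24=850
n=28: 1·28 2·14 4·7 7·4 14·2 28·1  f→[1+4+16+49+196+784]=1050
n=30: 30·1 15·2 10·3 6·5 5·6 3·10 2·15 1·30  f→[900+225+100+36+25+9+4+1]=1300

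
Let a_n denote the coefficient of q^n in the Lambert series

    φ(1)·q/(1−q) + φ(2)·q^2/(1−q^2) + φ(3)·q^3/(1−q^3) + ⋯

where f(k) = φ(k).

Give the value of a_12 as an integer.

d|12:{12,6,4,3,2,1}  Σφ=4+2+2+2+1+1=12

a_12 = 12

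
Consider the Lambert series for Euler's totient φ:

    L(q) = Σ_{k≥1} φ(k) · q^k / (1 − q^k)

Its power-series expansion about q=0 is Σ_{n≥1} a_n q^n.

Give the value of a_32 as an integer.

[q^32] φ(1)=1,φ(2)=1,φ(4)=2,φ(8)=4,φ(16)=8,φ(32)=16 ⇒ 32

a_32 = 32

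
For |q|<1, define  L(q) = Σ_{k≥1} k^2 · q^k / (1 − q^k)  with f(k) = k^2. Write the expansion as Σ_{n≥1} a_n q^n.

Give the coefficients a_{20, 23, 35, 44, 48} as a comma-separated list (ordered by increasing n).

[q^20] f(1)=1,f(2)=4,f(4)=16,f(5)=25,f(10)=100,f(20)=400 ⇒ 546
d|23:{1,23}  Σf=1+529=530
n=35: 1·35 5·7 7·5 35·1  f→[1+25+49+1225]=1300
[q^44] f(44)=1936,f(22)=484,f(11)=121,f(4)=16,f(2)=4,f(1)=1 ⇒ 2562
d|48:{48,24,16,12,8,6,4,3,2,1}  Σf=2304+576+256+144+64+36+16+9+4+1=3410

546, 530, 1300, 2562, 3410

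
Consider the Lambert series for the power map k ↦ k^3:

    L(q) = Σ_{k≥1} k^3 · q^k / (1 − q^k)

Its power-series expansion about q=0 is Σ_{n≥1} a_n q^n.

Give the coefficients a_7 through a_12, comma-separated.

n=7: 7·1 1·7  f→[343+1]=344
[q^8] f(8)=512,f(4)=64,f(2)=8,f(1)=1 ⇒ 585
n=9: 9·1 3·3 1·9  f→[729+27+1]=757
n=10: 10·1 5·2 2·5 1·10  f→[1000+125+8+1]=1134
n=11: 1·11 11·1  f→[1+1331]=1332
[q^12] f(1)=1,f(2)=8,f(3)=27,f(4)=64,f(6)=216,f(12)=1728 ⇒ 2044

344, 585, 757, 1134, 1332, 2044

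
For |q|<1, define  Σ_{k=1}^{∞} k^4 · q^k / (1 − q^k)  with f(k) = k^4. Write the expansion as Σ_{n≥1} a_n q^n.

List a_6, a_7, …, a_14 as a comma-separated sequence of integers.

1394, 2402, 4369, 6643, 10642, 14642, 22386, 28562, 40834

[q^6] f(1)=1,f(2)=16,f(3)=81,f(6)=1296 ⇒ 1394
d|7:{7,1}  Σf=2401+1=2402
[q^8] f(8)=4096,f(4)=256,f(2)=16,f(1)=1 ⇒ 4369
[q^9] f(9)=6561,f(3)=81,f(1)=1 ⇒ 6643
d|10:{10,5,2,1}  Σf=10000+625+16+1=10642
[q^11] f(1)=1,f(11)=14641 ⇒ 14642
n=12: 12·1 6·2 4·3 3·4 2·6 1·12  f→[20736+1296+256+81+16+1]=22386
q^13  k|13↦f(k): 1:1 13:28561  a_13=28562
[q^14] f(14)=38416,f(7)=2401,f(2)=16,f(1)=1 ⇒ 40834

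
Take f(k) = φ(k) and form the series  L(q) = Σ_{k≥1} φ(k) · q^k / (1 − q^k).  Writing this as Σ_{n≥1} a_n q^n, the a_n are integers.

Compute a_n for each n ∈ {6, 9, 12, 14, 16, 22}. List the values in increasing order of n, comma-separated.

[q^6] φ(1)=1,φ(2)=1,φ(3)=2,φ(6)=2 ⇒ 6
d|9:{1,3,9}  Σφ=1+2+6=9
[q^12] φ(12)=4,φ(6)=2,φ(4)=2,φ(3)=2,φ(2)=1,φ(1)=1 ⇒ 12
n=14: 14·1 7·2 2·7 1·14  φ→[6+6+1+1]=14
[q^16] φ(16)=8,φ(8)=4,φ(4)=2,φ(2)=1,φ(1)=1 ⇒ 16
[q^22] φ(1)=1,φ(2)=1,φ(11)=10,φ(22)=10 ⇒ 22

6, 9, 12, 14, 16, 22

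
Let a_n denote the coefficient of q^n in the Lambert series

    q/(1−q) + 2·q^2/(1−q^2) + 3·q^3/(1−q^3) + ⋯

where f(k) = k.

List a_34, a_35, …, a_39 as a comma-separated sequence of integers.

q^34  k|34↦f(k): 34:34 17:17 2:2 1:1  a_34=54
q^35  k|35↦f(k): 35:35 7:7 5:5 1:1  a_35=48
d|36:{36,18,12,9,6,4,3,2,1}  Σf=36+18+12+9+6+4+3+2+1=91
[q^37] f(37)=37,f(1)=1 ⇒ 38
d|38:{38,19,2,1}  Σf=38+19+2+1=60
n=39: 39·1 13·3 3·13 1·39  f→[39+13+3+1]=56

54, 48, 91, 38, 60, 56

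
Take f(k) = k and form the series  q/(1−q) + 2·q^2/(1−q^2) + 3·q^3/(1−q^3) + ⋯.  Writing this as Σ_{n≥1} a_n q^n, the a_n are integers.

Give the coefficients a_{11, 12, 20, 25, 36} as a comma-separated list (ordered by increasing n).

q^11  k|11↦f(k): 11:11 1:1  a_11=12
n=12: 1·12 2·6 3·4 4·3 6·2 12·1  f→[1+2+3+4+6+12]=28
q^20  k|20↦f(k): 20:20 10:10 5:5 4:4 2:2 1:1  a_20=42
[q^25] f(25)=25,f(5)=5,f(1)=1 ⇒ 31
d|36:{36,18,12,9,6,4,3,2,1}  Σf=36+18+12+9+6+4+3+2+1=91

12, 28, 42, 31, 91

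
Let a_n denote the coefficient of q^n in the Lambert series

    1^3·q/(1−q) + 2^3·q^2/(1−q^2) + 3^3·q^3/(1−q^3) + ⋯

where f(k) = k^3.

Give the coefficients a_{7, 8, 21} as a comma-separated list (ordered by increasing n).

[q^7] f(1)=1,f(7)=343 ⇒ 344
[q^8] f(1)=1,f(2)=8,f(4)=64,f(8)=512 ⇒ 585
q^21  k|21↦f(k): 21:9261 7:343 3:27 1:1  a_21=9632

344, 585, 9632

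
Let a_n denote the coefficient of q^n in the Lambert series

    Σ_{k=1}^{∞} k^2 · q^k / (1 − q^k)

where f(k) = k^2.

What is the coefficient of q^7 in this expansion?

[q^7] f(7)=49,f(1)=1 ⇒ 50

a_7 = 50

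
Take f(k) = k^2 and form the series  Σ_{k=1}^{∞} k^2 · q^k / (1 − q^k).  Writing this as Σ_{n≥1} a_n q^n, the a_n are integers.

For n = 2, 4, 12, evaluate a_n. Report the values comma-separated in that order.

5, 21, 210

d|2:{1,2}  Σf=1+4=5
n=4: 1·4 2·2 4·1  f→[1+4+16]=21
d|12:{12,6,4,3,2,1}  Σf=144+36+16+9+4+1=210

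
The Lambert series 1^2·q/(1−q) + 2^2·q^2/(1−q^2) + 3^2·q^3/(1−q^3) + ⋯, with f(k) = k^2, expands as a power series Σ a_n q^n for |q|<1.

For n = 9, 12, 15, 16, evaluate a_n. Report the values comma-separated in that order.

91, 210, 260, 341

[q^9] f(1)=1,f(3)=9,f(9)=81 ⇒ 91
n=12: 12·1 6·2 4·3 3·4 2·6 1·12  f→[144+36+16+9+4+1]=210
d|15:{15,5,3,1}  Σf=225+25+9+1=260
[q^16] f(16)=256,f(8)=64,f(4)=16,f(2)=4,f(1)=1 ⇒ 341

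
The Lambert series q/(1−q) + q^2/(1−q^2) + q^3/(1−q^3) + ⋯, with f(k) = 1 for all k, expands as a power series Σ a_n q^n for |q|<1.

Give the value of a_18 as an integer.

a_18 = 6

[q^18] f(1)=1,f(2)=1,f(3)=1,f(6)=1,f(9)=1,f(18)=1 ⇒ 6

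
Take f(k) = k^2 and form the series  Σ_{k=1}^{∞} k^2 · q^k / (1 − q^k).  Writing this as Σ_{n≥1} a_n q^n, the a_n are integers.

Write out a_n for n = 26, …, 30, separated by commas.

850, 820, 1050, 842, 1300

[q^26] f(26)=676,f(13)=169,f(2)=4,f(1)=1 ⇒ 850
[q^27] f(27)=729,f(9)=81,f(3)=9,f(1)=1 ⇒ 820
[q^28] f(28)=784,f(14)=196,f(7)=49,f(4)=16,f(2)=4,f(1)=1 ⇒ 1050
q^29  k|29↦f(k): 29:841 1:1  a_29=842
n=30: 1·30 2·15 3·10 5·6 6·5 10·3 15·2 30·1  f→[1+4+9+25+36+100+225+900]=1300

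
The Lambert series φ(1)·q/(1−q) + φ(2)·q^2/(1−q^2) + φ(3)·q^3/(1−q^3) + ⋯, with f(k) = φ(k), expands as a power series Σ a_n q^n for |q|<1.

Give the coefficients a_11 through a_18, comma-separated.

d|11:{11,1}  Σφ=10+1=11
q^12  k|12↦φ(k): 12:4 6:2 4:2 3:2 2:1 1:1  a_12=12
[q^13] φ(13)=12,φ(1)=1 ⇒ 13
n=14: 14·1 7·2 2·7 1·14  φ→[6+6+1+1]=14
[q^15] φ(15)=8,φ(5)=4,φ(3)=2,φ(1)=1 ⇒ 15
[q^16] φ(1)=1,φ(2)=1,φ(4)=2,φ(8)=4,φ(16)=8 ⇒ 16
[q^17] φ(1)=1,φ(17)=16 ⇒ 17
n=18: 18·1 9·2 6·3 3·6 2·9 1·18  φ→[6+6+2+2+1+1]=18

11, 12, 13, 14, 15, 16, 17, 18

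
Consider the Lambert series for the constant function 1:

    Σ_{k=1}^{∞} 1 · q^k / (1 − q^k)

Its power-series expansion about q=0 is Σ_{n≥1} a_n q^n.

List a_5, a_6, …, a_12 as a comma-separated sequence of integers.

2, 4, 2, 4, 3, 4, 2, 6

[q^5] f(1)=1,f(5)=1 ⇒ 2
n=6: 6·1 3·2 2·3 1·6  f→[1+1+1+1]=4
[q^7] f(7)=1,f(1)=1 ⇒ 2
n=8: 1·8 2·4 4·2 8·1  f→[1+1+1+1]=4
q^9  k|9↦f(k): 9:1 3:1 1:1  a_9=3
d|10:{10,5,2,1}  Σf=1+1+1+1=4
d|11:{1,11}  Σf=1+1=2
[q^12] f(12)=1,f(6)=1,f(4)=1,f(3)=1,f(2)=1,f(1)=1 ⇒ 6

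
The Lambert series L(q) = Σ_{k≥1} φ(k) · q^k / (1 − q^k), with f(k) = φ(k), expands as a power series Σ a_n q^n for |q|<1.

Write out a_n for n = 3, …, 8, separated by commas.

q^3  k|3↦φ(k): 1:1 3:2  a_3=3
[q^4] φ(1)=1,φ(2)=1,φ(4)=2 ⇒ 4
[q^5] φ(5)=4,φ(1)=1 ⇒ 5
d|6:{6,3,2,1}  Σφ=2+2+1+1=6
[q^7] φ(1)=1,φ(7)=6 ⇒ 7
d|8:{8,4,2,1}  Σφ=4+2+1+1=8

3, 4, 5, 6, 7, 8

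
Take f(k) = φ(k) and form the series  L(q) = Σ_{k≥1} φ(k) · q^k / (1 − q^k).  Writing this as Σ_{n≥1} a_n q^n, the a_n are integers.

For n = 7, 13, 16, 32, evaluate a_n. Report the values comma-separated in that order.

q^7  k|7↦φ(k): 7:6 1:1  a_7=7
q^13  k|13↦φ(k): 13:12 1:1  a_13=13
n=16: 1·16 2·8 4·4 8·2 16·1  φ→[1+1+2+4+8]=16
d|32:{1,2,4,8,16,32}  Σφ=1+1+2+4+8+16=32

7, 13, 16, 32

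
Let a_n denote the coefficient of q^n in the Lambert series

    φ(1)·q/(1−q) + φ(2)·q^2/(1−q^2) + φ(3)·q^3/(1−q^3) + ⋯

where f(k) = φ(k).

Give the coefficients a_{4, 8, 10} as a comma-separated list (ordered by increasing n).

[q^4] φ(1)=1,φ(2)=1,φ(4)=2 ⇒ 4
n=8: 1·8 2·4 4·2 8·1  φ→[1+1+2+4]=8
[q^10] φ(10)=4,φ(5)=4,φ(2)=1,φ(1)=1 ⇒ 10

4, 8, 10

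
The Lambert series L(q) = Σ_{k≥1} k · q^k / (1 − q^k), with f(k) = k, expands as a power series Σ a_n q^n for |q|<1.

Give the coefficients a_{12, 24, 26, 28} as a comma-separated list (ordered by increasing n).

28, 60, 42, 56

q^12  k|12↦f(k): 12:12 6:6 4:4 3:3 2:2 1:1  a_12=28
n=24: 1·24 2·12 3·8 4·6 6·4 8·3 12·2 24·1  f→[1+2+3+4+6+8+12+24]=60
q^26  k|26↦f(k): 26:26 13:13 2:2 1:1  a_26=42
d|28:{1,2,4,7,14,28}  Σf=1+2+4+7+14+28=56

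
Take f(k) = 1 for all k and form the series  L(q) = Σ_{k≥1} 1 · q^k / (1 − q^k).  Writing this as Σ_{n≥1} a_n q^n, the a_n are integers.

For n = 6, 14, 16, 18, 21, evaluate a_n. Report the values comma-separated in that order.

[q^6] f(1)=1,f(2)=1,f(3)=1,f(6)=1 ⇒ 4
d|14:{14,7,2,1}  Σf=1+1+1+1=4
n=16: 16·1 8·2 4·4 2·8 1·16  f→[1+1+1+1+1]=5
n=18: 1·18 2·9 3·6 6·3 9·2 18·1  f→[1+1+1+1+1+1]=6
d|21:{1,3,7,21}  Σf=1+1+1+1=4

4, 4, 5, 6, 4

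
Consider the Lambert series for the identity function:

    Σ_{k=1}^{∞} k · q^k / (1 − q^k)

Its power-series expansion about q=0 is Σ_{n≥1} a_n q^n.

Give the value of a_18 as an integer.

a_18 = 39

d|18:{1,2,3,6,9,18}  Σf=1+2+3+6+9+18=39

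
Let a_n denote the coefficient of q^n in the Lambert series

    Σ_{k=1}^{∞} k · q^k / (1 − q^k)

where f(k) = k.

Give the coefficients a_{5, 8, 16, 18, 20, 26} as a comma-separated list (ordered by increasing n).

6, 15, 31, 39, 42, 42

d|5:{5,1}  Σf=5+1=6
q^8  k|8↦f(k): 1:1 2:2 4:4 8:8  a_8=15
n=16: 1·16 2·8 4·4 8·2 16·1  f→[1+2+4+8+16]=31
n=18: 18·1 9·2 6·3 3·6 2·9 1·18  f→[18+9+6+3+2+1]=39
[q^20] f(20)=20,f(10)=10,f(5)=5,f(4)=4,f(2)=2,f(1)=1 ⇒ 42
d|26:{1,2,13,26}  Σf=1+2+13+26=42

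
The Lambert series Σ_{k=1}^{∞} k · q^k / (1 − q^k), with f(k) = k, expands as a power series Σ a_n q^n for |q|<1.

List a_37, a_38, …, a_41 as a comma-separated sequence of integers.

38, 60, 56, 90, 42

n=37: 1·37 37·1  f→[1+37]=38
n=38: 38·1 19·2 2·19 1·38  f→[38+19+2+1]=60
d|39:{1,3,13,39}  Σf=1+3+13+39=56
q^40  k|40↦f(k): 1:1 2:2 4:4 5:5 8:8 10:10 20:20 40:40  a_40=90
[q^41] f(41)=41,f(1)=1 ⇒ 42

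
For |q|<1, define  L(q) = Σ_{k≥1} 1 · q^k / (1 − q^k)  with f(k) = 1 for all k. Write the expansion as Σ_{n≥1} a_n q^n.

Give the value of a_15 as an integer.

a_15 = 4

q^15  k|15↦f(k): 15:1 5:1 3:1 1:1  a_15=4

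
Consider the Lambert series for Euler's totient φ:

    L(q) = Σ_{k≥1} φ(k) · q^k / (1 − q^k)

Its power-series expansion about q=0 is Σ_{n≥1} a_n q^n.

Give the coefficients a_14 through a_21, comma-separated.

d|14:{1,2,7,14}  Σφ=1+1+6+6=14
d|15:{1,3,5,15}  Σφ=1+2+4+8=15
d|16:{1,2,4,8,16}  Σφ=1+1+2+4+8=16
[q^17] φ(1)=1,φ(17)=16 ⇒ 17
q^18  k|18↦φ(k): 18:6 9:6 6:2 3:2 2:1 1:1  a_18=18
[q^19] φ(19)=18,φ(1)=1 ⇒ 19
[q^20] φ(1)=1,φ(2)=1,φ(4)=2,φ(5)=4,φ(10)=4,φ(20)=8 ⇒ 20
q^21  k|21↦φ(k): 1:1 3:2 7:6 21:12  a_21=21

14, 15, 16, 17, 18, 19, 20, 21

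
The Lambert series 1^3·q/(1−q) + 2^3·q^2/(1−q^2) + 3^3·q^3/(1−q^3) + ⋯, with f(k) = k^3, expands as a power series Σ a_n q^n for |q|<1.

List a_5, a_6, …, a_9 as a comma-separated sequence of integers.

q^5  k|5↦f(k): 1:1 5:125  a_5=126
d|6:{1,2,3,6}  Σf=1+8+27+216=252
n=7: 7·1 1·7  f→[343+1]=344
n=8: 8·1 4·2 2·4 1·8  f→[512+64+8+1]=585
d|9:{1,3,9}  Σf=1+27+729=757

126, 252, 344, 585, 757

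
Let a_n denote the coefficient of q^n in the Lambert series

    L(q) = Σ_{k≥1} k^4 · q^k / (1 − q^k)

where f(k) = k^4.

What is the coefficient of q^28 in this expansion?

q^28  k|28↦f(k): 28:614656 14:38416 7:2401 4:256 2:16 1:1  a_28=655746

a_28 = 655746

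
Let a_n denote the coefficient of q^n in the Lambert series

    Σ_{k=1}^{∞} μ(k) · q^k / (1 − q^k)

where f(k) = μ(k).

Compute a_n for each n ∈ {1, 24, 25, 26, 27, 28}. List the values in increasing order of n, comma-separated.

d|1:{1}  Σμ=1=1
d|24:{1,2,3,4,6,8,12,24}  Σμ=1+(-1)+(-1)+0+1+0+0+0=0
[q^25] μ(1)=1,μ(5)=-1,μ(25)=0 ⇒ 0
d|26:{26,13,2,1}  Σμ=1+(-1)+(-1)+1=0
d|27:{27,9,3,1}  Σμ=0+0+(-1)+1=0
n=28: 28·1 14·2 7·4 4·7 2·14 1·28  μ→[0+1+(-1)+0+(-1)+1]=0

1, 0, 0, 0, 0, 0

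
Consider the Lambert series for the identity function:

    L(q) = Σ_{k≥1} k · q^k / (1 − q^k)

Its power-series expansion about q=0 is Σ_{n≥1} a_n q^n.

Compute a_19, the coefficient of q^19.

q^19  k|19↦f(k): 19:19 1:1  a_19=20

a_19 = 20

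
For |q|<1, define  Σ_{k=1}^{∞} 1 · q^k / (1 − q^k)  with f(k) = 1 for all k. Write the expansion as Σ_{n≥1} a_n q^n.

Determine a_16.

a_16 = 5

n=16: 1·16 2·8 4·4 8·2 16·1  f→[1+1+1+1+1]=5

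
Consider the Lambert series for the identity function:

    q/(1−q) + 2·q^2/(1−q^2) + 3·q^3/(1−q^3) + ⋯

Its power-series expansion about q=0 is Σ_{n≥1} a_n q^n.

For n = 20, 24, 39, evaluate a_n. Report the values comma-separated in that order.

42, 60, 56

d|20:{1,2,4,5,10,20}  Σf=1+2+4+5+10+20=42
q^24  k|24↦f(k): 1:1 2:2 3:3 4:4 6:6 8:8 12:12 24:24  a_24=60
n=39: 1·39 3·13 13·3 39·1  f→[1+3+13+39]=56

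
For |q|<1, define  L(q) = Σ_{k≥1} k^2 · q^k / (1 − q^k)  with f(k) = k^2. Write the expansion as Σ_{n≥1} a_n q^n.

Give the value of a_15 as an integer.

d|15:{1,3,5,15}  Σf=1+9+25+225=260

a_15 = 260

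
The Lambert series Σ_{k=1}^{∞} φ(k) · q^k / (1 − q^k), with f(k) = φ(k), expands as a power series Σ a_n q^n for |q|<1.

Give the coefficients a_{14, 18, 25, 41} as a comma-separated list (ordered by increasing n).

[q^14] φ(1)=1,φ(2)=1,φ(7)=6,φ(14)=6 ⇒ 14
q^18  k|18↦φ(k): 1:1 2:1 3:2 6:2 9:6 18:6  a_18=18
n=25: 25·1 5·5 1·25  φ→[20+4+1]=25
n=41: 41·1 1·41  φ→[40+1]=41

14, 18, 25, 41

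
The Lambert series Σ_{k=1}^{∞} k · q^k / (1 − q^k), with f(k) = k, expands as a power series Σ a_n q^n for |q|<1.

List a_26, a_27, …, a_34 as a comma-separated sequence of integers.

42, 40, 56, 30, 72, 32, 63, 48, 54

[q^26] f(26)=26,f(13)=13,f(2)=2,f(1)=1 ⇒ 42
n=27: 27·1 9·3 3·9 1·27  f→[27+9+3+1]=40
q^28  k|28↦f(k): 1:1 2:2 4:4 7:7 14:14 28:28  a_28=56
d|29:{1,29}  Σf=1+29=30
[q^30] f(30)=30,f(15)=15,f(10)=10,f(6)=6,f(5)=5,f(3)=3,f(2)=2,f(1)=1 ⇒ 72
[q^31] f(1)=1,f(31)=31 ⇒ 32
d|32:{32,16,8,4,2,1}  Σf=32+16+8+4+2+1=63
[q^33] f(33)=33,f(11)=11,f(3)=3,f(1)=1 ⇒ 48
q^34  k|34↦f(k): 34:34 17:17 2:2 1:1  a_34=54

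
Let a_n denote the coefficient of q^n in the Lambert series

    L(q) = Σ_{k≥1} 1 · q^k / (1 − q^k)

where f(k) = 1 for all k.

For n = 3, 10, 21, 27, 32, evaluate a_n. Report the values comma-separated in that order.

2, 4, 4, 4, 6

n=3: 3·1 1·3  f→[1+1]=2
d|10:{1,2,5,10}  Σf=1+1+1+1=4
[q^21] f(1)=1,f(3)=1,f(7)=1,f(21)=1 ⇒ 4
q^27  k|27↦f(k): 1:1 3:1 9:1 27:1  a_27=4
q^32  k|32↦f(k): 1:1 2:1 4:1 8:1 16:1 32:1  a_32=6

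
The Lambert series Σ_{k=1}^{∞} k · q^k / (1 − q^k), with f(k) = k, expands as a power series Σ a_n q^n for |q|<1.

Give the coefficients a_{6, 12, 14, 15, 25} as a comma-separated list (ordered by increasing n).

[q^6] f(6)=6,f(3)=3,f(2)=2,f(1)=1 ⇒ 12
[q^12] f(1)=1,f(2)=2,f(3)=3,f(4)=4,f(6)=6,f(12)=12 ⇒ 28
q^14  k|14↦f(k): 1:1 2:2 7:7 14:14  a_14=24
[q^15] f(1)=1,f(3)=3,f(5)=5,f(15)=15 ⇒ 24
n=25: 1·25 5·5 25·1  f→[1+5+25]=31

12, 28, 24, 24, 31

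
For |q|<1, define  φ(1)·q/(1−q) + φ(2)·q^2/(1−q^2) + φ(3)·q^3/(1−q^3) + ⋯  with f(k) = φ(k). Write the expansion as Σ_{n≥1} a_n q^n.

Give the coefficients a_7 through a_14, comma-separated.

n=7: 7·1 1·7  φ→[6+1]=7
d|8:{8,4,2,1}  Σφ=4+2+1+1=8
[q^9] φ(1)=1,φ(3)=2,φ(9)=6 ⇒ 9
q^10  k|10↦φ(k): 10:4 5:4 2:1 1:1  a_10=10
q^11  k|11↦φ(k): 1:1 11:10  a_11=11
n=12: 12·1 6·2 4·3 3·4 2·6 1·12  φ→[4+2+2+2+1+1]=12
n=13: 13·1 1·13  φ→[12+1]=13
q^14  k|14↦φ(k): 14:6 7:6 2:1 1:1  a_14=14

7, 8, 9, 10, 11, 12, 13, 14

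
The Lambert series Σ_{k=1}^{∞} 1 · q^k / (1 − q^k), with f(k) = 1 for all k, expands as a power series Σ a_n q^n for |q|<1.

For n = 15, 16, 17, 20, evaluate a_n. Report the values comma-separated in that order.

4, 5, 2, 6

n=15: 15·1 5·3 3·5 1·15  f→[1+1+1+1]=4
[q^16] f(16)=1,f(8)=1,f(4)=1,f(2)=1,f(1)=1 ⇒ 5
[q^17] f(1)=1,f(17)=1 ⇒ 2
[q^20] f(20)=1,f(10)=1,f(5)=1,f(4)=1,f(2)=1,f(1)=1 ⇒ 6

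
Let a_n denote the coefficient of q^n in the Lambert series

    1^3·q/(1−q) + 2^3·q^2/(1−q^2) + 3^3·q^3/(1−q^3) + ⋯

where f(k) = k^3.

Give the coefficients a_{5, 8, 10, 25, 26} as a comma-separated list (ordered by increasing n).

126, 585, 1134, 15751, 19782

[q^5] f(1)=1,f(5)=125 ⇒ 126
d|8:{8,4,2,1}  Σf=512+64+8+1=585
q^10  k|10↦f(k): 1:1 2:8 5:125 10:1000  a_10=1134
[q^25] f(1)=1,f(5)=125,f(25)=15625 ⇒ 15751
n=26: 1·26 2·13 13·2 26·1  f→[1+8+2197+17576]=19782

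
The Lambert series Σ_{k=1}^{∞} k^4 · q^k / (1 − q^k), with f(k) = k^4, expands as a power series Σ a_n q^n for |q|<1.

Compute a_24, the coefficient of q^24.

a_24 = 358258

[q^24] f(1)=1,f(2)=16,f(3)=81,f(4)=256,f(6)=1296,f(8)=4096,f(12)=20736,f(24)=331776 ⇒ 358258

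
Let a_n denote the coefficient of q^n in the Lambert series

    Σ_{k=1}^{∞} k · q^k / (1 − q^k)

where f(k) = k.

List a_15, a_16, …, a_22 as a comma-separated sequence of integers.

24, 31, 18, 39, 20, 42, 32, 36

[q^15] f(15)=15,f(5)=5,f(3)=3,f(1)=1 ⇒ 24
q^16  k|16↦f(k): 1:1 2:2 4:4 8:8 16:16  a_16=31
q^17  k|17↦f(k): 17:17 1:1  a_17=18
q^18  k|18↦f(k): 18:18 9:9 6:6 3:3 2:2 1:1  a_18=39
n=19: 19·1 1·19  f→[19+1]=20
[q^20] f(20)=20,f(10)=10,f(5)=5,f(4)=4,f(2)=2,f(1)=1 ⇒ 42
n=21: 21·1 7·3 3·7 1·21  f→[21+7+3+1]=32
n=22: 1·22 2·11 11·2 22·1  f→[1+2+11+22]=36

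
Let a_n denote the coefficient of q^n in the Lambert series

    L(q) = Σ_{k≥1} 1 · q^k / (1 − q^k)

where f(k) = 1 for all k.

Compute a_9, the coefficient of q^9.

a_9 = 3

d|9:{1,3,9}  Σf=1+1+1=3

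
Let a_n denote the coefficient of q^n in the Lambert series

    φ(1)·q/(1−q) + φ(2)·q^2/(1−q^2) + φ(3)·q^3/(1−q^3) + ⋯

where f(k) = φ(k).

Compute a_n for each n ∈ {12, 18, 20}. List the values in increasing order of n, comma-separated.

[q^12] φ(1)=1,φ(2)=1,φ(3)=2,φ(4)=2,φ(6)=2,φ(12)=4 ⇒ 12
[q^18] φ(1)=1,φ(2)=1,φ(3)=2,φ(6)=2,φ(9)=6,φ(18)=6 ⇒ 18
[q^20] φ(20)=8,φ(10)=4,φ(5)=4,φ(4)=2,φ(2)=1,φ(1)=1 ⇒ 20

12, 18, 20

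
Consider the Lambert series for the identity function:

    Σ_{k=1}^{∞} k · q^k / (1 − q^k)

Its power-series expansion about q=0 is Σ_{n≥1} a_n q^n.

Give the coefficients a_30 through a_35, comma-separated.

q^30  k|30↦f(k): 1:1 2:2 3:3 5:5 6:6 10:10 15:15 30:30  a_30=72
n=31: 31·1 1·31  f→[31+1]=32
q^32  k|32↦f(k): 32:32 16:16 8:8 4:4 2:2 1:1  a_32=63
d|33:{33,11,3,1}  Σf=33+11+3+1=48
[q^34] f(1)=1,f(2)=2,f(17)=17,f(34)=34 ⇒ 54
d|35:{1,5,7,35}  Σf=1+5+7+35=48

72, 32, 63, 48, 54, 48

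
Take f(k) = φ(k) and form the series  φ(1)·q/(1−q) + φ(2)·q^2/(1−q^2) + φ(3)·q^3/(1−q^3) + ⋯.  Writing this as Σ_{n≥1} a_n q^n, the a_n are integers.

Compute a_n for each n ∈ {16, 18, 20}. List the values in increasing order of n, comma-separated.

[q^16] φ(1)=1,φ(2)=1,φ(4)=2,φ(8)=4,φ(16)=8 ⇒ 16
q^18  k|18↦φ(k): 1:1 2:1 3:2 6:2 9:6 18:6  a_18=18
n=20: 20·1 10·2 5·4 4·5 2·10 1·20  φ→[8+4+4+2+1+1]=20

16, 18, 20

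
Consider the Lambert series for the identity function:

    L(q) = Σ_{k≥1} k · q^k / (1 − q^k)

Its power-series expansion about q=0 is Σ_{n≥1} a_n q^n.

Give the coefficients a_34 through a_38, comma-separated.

54, 48, 91, 38, 60

d|34:{1,2,17,34}  Σf=1+2+17+34=54
d|35:{35,7,5,1}  Σf=35+7+5+1=48
n=36: 1·36 2·18 3·12 4·9 6·6 9·4 12·3 18·2 36·1  f→[1+2+3+4+6+9+12+18+36]=91
q^37  k|37↦f(k): 1:1 37:37  a_37=38
q^38  k|38↦f(k): 1:1 2:2 19:19 38:38  a_38=60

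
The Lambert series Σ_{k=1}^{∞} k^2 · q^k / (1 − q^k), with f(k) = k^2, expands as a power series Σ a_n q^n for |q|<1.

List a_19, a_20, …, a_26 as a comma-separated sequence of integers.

d|19:{19,1}  Σf=361+1=362
q^20  k|20↦f(k): 1:1 2:4 4:16 5:25 10:100 20:400  a_20=546
q^21  k|21↦f(k): 21:441 7:49 3:9 1:1  a_21=500
q^22  k|22↦f(k): 1:1 2:4 11:121 22:484  a_22=610
d|23:{23,1}  Σf=529+1=530
d|24:{1,2,3,4,6,8,12,24}  Σf=1+4+9+16+36+64+144+576=850
[q^25] f(1)=1,f(5)=25,f(25)=625 ⇒ 651
n=26: 26·1 13·2 2·13 1·26  f→[676+169+4+1]=850

362, 546, 500, 610, 530, 850, 651, 850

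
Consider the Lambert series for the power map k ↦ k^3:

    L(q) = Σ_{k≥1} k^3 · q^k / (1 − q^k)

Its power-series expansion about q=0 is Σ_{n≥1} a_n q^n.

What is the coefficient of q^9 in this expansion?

q^9  k|9↦f(k): 1:1 3:27 9:729  a_9=757

a_9 = 757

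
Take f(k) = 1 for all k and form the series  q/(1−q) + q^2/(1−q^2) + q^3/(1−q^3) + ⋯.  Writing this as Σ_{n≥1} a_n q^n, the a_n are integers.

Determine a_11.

a_11 = 2

[q^11] f(1)=1,f(11)=1 ⇒ 2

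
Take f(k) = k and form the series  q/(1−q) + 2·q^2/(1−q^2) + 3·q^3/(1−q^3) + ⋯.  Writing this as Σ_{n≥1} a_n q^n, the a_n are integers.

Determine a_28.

a_28 = 56

q^28  k|28↦f(k): 28:28 14:14 7:7 4:4 2:2 1:1  a_28=56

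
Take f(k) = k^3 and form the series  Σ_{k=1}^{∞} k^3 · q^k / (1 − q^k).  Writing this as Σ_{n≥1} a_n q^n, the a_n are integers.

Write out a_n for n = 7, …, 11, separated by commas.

344, 585, 757, 1134, 1332

[q^7] f(7)=343,f(1)=1 ⇒ 344
n=8: 1·8 2·4 4·2 8·1  f→[1+8+64+512]=585
d|9:{9,3,1}  Σf=729+27+1=757
[q^10] f(10)=1000,f(5)=125,f(2)=8,f(1)=1 ⇒ 1134
[q^11] f(1)=1,f(11)=1331 ⇒ 1332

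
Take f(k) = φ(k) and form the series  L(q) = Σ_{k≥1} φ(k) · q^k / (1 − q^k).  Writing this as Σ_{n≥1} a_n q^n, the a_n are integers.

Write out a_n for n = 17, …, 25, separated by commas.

[q^17] φ(17)=16,φ(1)=1 ⇒ 17
q^18  k|18↦φ(k): 18:6 9:6 6:2 3:2 2:1 1:1  a_18=18
[q^19] φ(1)=1,φ(19)=18 ⇒ 19
q^20  k|20↦φ(k): 1:1 2:1 4:2 5:4 10:4 20:8  a_20=20
n=21: 1·21 3·7 7·3 21·1  φ→[1+2+6+12]=21
q^22  k|22↦φ(k): 1:1 2:1 11:10 22:10  a_22=22
d|23:{23,1}  Σφ=22+1=23
d|24:{1,2,3,4,6,8,12,24}  Σφ=1+1+2+2+2+4+4+8=24
n=25: 25·1 5·5 1·25  φ→[20+4+1]=25

17, 18, 19, 20, 21, 22, 23, 24, 25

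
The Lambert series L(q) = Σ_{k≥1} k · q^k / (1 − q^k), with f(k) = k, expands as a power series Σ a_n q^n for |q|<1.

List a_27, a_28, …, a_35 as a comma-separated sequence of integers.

n=27: 1·27 3·9 9·3 27·1  f→[1+3+9+27]=40
d|28:{1,2,4,7,14,28}  Σf=1+2+4+7+14+28=56
n=29: 29·1 1·29  f→[29+1]=30
d|30:{1,2,3,5,6,10,15,30}  Σf=1+2+3+5+6+10+15+30=72
d|31:{1,31}  Σf=1+31=32
[q^32] f(32)=32,f(16)=16,f(8)=8,f(4)=4,f(2)=2,f(1)=1 ⇒ 63
n=33: 1·33 3·11 11·3 33·1  f→[1+3+11+33]=48
q^34  k|34↦f(k): 1:1 2:2 17:17 34:34  a_34=54
d|35:{1,5,7,35}  Σf=1+5+7+35=48

40, 56, 30, 72, 32, 63, 48, 54, 48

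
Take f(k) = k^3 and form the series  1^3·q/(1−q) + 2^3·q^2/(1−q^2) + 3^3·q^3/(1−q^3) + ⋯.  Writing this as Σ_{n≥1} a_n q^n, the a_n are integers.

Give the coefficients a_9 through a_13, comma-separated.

757, 1134, 1332, 2044, 2198

d|9:{9,3,1}  Σf=729+27+1=757
q^10  k|10↦f(k): 1:1 2:8 5:125 10:1000  a_10=1134
[q^11] f(11)=1331,f(1)=1 ⇒ 1332
n=12: 1·12 2·6 3·4 4·3 6·2 12·1  f→[1+8+27+64+216+1728]=2044
n=13: 1·13 13·1  f→[1+2197]=2198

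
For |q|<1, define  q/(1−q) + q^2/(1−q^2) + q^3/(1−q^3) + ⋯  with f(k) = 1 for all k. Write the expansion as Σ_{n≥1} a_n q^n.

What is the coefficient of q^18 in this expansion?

a_18 = 6

d|18:{1,2,3,6,9,18}  Σf=1+1+1+1+1+1=6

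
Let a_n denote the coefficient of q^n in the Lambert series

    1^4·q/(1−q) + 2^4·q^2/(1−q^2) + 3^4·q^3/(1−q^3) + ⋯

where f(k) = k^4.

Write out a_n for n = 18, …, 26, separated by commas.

112931, 130322, 170898, 196964, 248914, 279842, 358258, 391251, 485554

n=18: 1·18 2·9 3·6 6·3 9·2 18·1  f→[1+16+81+1296+6561+104976]=112931
n=19: 19·1 1·19  f→[130321+1]=130322
n=20: 20·1 10·2 5·4 4·5 2·10 1·20  f→[160000+10000+625+256+16+1]=170898
n=21: 21·1 7·3 3·7 1·21  f→[194481+2401+81+1]=196964
q^22  k|22↦f(k): 1:1 2:16 11:14641 22:234256  a_22=248914
[q^23] f(23)=279841,f(1)=1 ⇒ 279842
d|24:{24,12,8,6,4,3,2,1}  Σf=331776+20736+4096+1296+256+81+16+1=358258
q^25  k|25↦f(k): 1:1 5:625 25:390625  a_25=391251
[q^26] f(26)=456976,f(13)=28561,f(2)=16,f(1)=1 ⇒ 485554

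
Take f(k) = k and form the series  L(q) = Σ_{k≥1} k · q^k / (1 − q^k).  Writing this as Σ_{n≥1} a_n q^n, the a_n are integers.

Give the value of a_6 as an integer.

q^6  k|6↦f(k): 6:6 3:3 2:2 1:1  a_6=12

a_6 = 12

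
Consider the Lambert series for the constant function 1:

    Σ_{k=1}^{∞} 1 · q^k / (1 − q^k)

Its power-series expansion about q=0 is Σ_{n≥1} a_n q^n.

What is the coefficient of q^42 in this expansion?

n=42: 42·1 21·2 14·3 7·6 6·7 3·14 2·21 1·42  f→[1+1+1+1+1+1+1+1]=8

a_42 = 8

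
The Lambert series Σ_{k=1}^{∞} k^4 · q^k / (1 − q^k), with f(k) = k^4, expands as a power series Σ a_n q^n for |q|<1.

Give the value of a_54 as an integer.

a_54 = 9147428

n=54: 54·1 27·2 18·3 9·6 6·9 3·18 2·27 1·54  f→[8503056+531441+104976+6561+1296+81+16+1]=9147428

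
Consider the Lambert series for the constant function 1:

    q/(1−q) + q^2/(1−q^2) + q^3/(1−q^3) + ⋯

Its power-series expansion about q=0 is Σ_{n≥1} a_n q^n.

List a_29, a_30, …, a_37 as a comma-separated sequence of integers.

2, 8, 2, 6, 4, 4, 4, 9, 2

q^29  k|29↦f(k): 1:1 29:1  a_29=2
[q^30] f(1)=1,f(2)=1,f(3)=1,f(5)=1,f(6)=1,f(10)=1,f(15)=1,f(30)=1 ⇒ 8
[q^31] f(1)=1,f(31)=1 ⇒ 2
d|32:{32,16,8,4,2,1}  Σf=1+1+1+1+1+1=6
[q^33] f(33)=1,f(11)=1,f(3)=1,f(1)=1 ⇒ 4
d|34:{34,17,2,1}  Σf=1+1+1+1=4
d|35:{35,7,5,1}  Σf=1+1+1+1=4
d|36:{36,18,12,9,6,4,3,2,1}  Σf=1+1+1+1+1+1+1+1+1=9
q^37  k|37↦f(k): 37:1 1:1  a_37=2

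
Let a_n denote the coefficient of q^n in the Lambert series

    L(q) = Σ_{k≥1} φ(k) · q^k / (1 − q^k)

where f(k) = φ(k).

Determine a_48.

d|48:{1,2,3,4,6,8,12,16,24,48}  Σφ=1+1+2+2+2+4+4+8+8+16=48

a_48 = 48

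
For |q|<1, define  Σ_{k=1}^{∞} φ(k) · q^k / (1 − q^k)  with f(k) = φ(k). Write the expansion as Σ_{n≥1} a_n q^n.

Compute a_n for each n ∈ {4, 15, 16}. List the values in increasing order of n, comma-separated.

d|4:{1,2,4}  Σφ=1+1+2=4
n=15: 15·1 5·3 3·5 1·15  φ→[8+4+2+1]=15
q^16  k|16↦φ(k): 16:8 8:4 4:2 2:1 1:1  a_16=16

4, 15, 16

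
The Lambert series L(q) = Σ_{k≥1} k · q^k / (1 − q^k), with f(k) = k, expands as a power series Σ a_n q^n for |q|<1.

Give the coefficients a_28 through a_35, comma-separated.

d|28:{1,2,4,7,14,28}  Σf=1+2+4+7+14+28=56
[q^29] f(1)=1,f(29)=29 ⇒ 30
q^30  k|30↦f(k): 1:1 2:2 3:3 5:5 6:6 10:10 15:15 30:30  a_30=72
q^31  k|31↦f(k): 1:1 31:31  a_31=32
d|32:{1,2,4,8,16,32}  Σf=1+2+4+8+16+32=63
q^33  k|33↦f(k): 1:1 3:3 11:11 33:33  a_33=48
n=34: 34·1 17·2 2·17 1·34  f→[34+17+2+1]=54
q^35  k|35↦f(k): 35:35 7:7 5:5 1:1  a_35=48

56, 30, 72, 32, 63, 48, 54, 48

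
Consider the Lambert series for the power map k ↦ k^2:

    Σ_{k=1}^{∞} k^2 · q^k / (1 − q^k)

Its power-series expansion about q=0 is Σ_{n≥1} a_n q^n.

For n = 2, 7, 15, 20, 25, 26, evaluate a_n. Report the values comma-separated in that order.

5, 50, 260, 546, 651, 850

n=2: 2·1 1·2  f→[4+1]=5
[q^7] f(1)=1,f(7)=49 ⇒ 50
d|15:{15,5,3,1}  Σf=225+25+9+1=260
d|20:{1,2,4,5,10,20}  Σf=1+4+16+25+100+400=546
d|25:{1,5,25}  Σf=1+25+625=651
q^26  k|26↦f(k): 1:1 2:4 13:169 26:676  a_26=850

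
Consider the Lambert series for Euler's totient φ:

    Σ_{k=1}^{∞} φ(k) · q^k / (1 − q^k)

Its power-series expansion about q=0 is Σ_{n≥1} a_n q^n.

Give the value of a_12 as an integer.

d|12:{12,6,4,3,2,1}  Σφ=4+2+2+2+1+1=12

a_12 = 12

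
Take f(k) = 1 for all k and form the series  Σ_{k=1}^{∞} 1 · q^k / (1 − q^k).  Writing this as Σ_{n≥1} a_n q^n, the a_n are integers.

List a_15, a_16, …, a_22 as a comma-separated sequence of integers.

n=15: 15·1 5·3 3·5 1·15  f→[1+1+1+1]=4
n=16: 16·1 8·2 4·4 2·8 1·16  f→[1+1+1+1+1]=5
q^17  k|17↦f(k): 17:1 1:1  a_17=2
d|18:{18,9,6,3,2,1}  Σf=1+1+1+1+1+1=6
n=19: 19·1 1·19  f→[1+1]=2
n=20: 1·20 2·10 4·5 5·4 10·2 20·1  f→[1+1+1+1+1+1]=6
[q^21] f(21)=1,f(7)=1,f(3)=1,f(1)=1 ⇒ 4
[q^22] f(1)=1,f(2)=1,f(11)=1,f(22)=1 ⇒ 4

4, 5, 2, 6, 2, 6, 4, 4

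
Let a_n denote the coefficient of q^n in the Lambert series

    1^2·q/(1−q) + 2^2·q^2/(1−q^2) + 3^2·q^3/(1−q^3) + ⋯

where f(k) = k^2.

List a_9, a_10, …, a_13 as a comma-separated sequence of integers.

n=9: 1·9 3·3 9·1  f→[1+9+81]=91
[q^10] f(1)=1,f(2)=4,f(5)=25,f(10)=100 ⇒ 130
[q^11] f(1)=1,f(11)=121 ⇒ 122
q^12  k|12↦f(k): 12:144 6:36 4:16 3:9 2:4 1:1  a_12=210
n=13: 13·1 1·13  f→[169+1]=170

91, 130, 122, 210, 170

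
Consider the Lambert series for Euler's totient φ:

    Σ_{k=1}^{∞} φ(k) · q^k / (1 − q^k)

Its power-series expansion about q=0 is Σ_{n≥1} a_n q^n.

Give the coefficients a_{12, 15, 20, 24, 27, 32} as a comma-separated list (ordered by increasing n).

n=12: 1·12 2·6 3·4 4·3 6·2 12·1  φ→[1+1+2+2+2+4]=12
[q^15] φ(1)=1,φ(3)=2,φ(5)=4,φ(15)=8 ⇒ 15
n=20: 1·20 2·10 4·5 5·4 10·2 20·1  φ→[1+1+2+4+4+8]=20
n=24: 1·24 2·12 3·8 4·6 6·4 8·3 12·2 24·1  φ→[1+1+2+2+2+4+4+8]=24
q^27  k|27↦φ(k): 27:18 9:6 3:2 1:1  a_27=27
d|32:{32,16,8,4,2,1}  Σφ=16+8+4+2+1+1=32

12, 15, 20, 24, 27, 32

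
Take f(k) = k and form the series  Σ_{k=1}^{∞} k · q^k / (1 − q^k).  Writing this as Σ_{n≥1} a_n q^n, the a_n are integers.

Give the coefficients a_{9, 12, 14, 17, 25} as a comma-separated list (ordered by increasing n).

13, 28, 24, 18, 31

n=9: 1·9 3·3 9·1  f→[1+3+9]=13
n=12: 1·12 2·6 3·4 4·3 6·2 12·1  f→[1+2+3+4+6+12]=28
n=14: 1·14 2·7 7·2 14·1  f→[1+2+7+14]=24
[q^17] f(17)=17,f(1)=1 ⇒ 18
n=25: 1·25 5·5 25·1  f→[1+5+25]=31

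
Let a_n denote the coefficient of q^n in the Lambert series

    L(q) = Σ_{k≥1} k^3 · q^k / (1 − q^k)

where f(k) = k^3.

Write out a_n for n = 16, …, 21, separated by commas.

4681, 4914, 6813, 6860, 9198, 9632

d|16:{1,2,4,8,16}  Σf=1+8+64+512+4096=4681
q^17  k|17↦f(k): 17:4913 1:1  a_17=4914
q^18  k|18↦f(k): 1:1 2:8 3:27 6:216 9:729 18:5832  a_18=6813
n=19: 1·19 19·1  f→[1+6859]=6860
q^20  k|20↦f(k): 20:8000 10:1000 5:125 4:64 2:8 1:1  a_20=9198
[q^21] f(1)=1,f(3)=27,f(7)=343,f(21)=9261 ⇒ 9632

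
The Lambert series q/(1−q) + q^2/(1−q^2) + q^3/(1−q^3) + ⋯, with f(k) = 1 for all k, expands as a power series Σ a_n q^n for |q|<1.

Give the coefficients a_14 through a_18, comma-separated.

n=14: 1·14 2·7 7·2 14·1  f→[1+1+1+1]=4
d|15:{1,3,5,15}  Σf=1+1+1+1=4
[q^16] f(16)=1,f(8)=1,f(4)=1,f(2)=1,f(1)=1 ⇒ 5
[q^17] f(1)=1,f(17)=1 ⇒ 2
[q^18] f(18)=1,f(9)=1,f(6)=1,f(3)=1,f(2)=1,f(1)=1 ⇒ 6

4, 4, 5, 2, 6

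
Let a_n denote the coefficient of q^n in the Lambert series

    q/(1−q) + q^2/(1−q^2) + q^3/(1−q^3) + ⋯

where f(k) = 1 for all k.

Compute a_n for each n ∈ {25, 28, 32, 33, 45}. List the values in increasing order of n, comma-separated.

3, 6, 6, 4, 6

d|25:{1,5,25}  Σf=1+1+1=3
[q^28] f(28)=1,f(14)=1,f(7)=1,f(4)=1,f(2)=1,f(1)=1 ⇒ 6
d|32:{32,16,8,4,2,1}  Σf=1+1+1+1+1+1=6
n=33: 1·33 3·11 11·3 33·1  f→[1+1+1+1]=4
[q^45] f(45)=1,f(15)=1,f(9)=1,f(5)=1,f(3)=1,f(1)=1 ⇒ 6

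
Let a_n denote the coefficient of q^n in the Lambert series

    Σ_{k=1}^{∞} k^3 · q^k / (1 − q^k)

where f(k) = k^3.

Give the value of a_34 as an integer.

[q^34] f(1)=1,f(2)=8,f(17)=4913,f(34)=39304 ⇒ 44226

a_34 = 44226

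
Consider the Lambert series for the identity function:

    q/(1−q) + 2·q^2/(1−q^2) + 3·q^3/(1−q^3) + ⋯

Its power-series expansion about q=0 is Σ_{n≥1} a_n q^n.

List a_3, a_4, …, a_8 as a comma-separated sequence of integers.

4, 7, 6, 12, 8, 15

q^3  k|3↦f(k): 1:1 3:3  a_3=4
d|4:{4,2,1}  Σf=4+2+1=7
q^5  k|5↦f(k): 1:1 5:5  a_5=6
n=6: 1·6 2·3 3·2 6·1  f→[1+2+3+6]=12
d|7:{1,7}  Σf=1+7=8
[q^8] f(8)=8,f(4)=4,f(2)=2,f(1)=1 ⇒ 15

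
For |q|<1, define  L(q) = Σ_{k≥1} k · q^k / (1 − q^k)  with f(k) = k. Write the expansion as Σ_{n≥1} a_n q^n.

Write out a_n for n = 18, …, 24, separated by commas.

39, 20, 42, 32, 36, 24, 60

[q^18] f(1)=1,f(2)=2,f(3)=3,f(6)=6,f(9)=9,f(18)=18 ⇒ 39
[q^19] f(19)=19,f(1)=1 ⇒ 20
[q^20] f(1)=1,f(2)=2,f(4)=4,f(5)=5,f(10)=10,f(20)=20 ⇒ 42
d|21:{1,3,7,21}  Σf=1+3+7+21=32
n=22: 1·22 2·11 11·2 22·1  f→[1+2+11+22]=36
[q^23] f(23)=23,f(1)=1 ⇒ 24
[q^24] f(1)=1,f(2)=2,f(3)=3,f(4)=4,f(6)=6,f(8)=8,f(12)=12,f(24)=24 ⇒ 60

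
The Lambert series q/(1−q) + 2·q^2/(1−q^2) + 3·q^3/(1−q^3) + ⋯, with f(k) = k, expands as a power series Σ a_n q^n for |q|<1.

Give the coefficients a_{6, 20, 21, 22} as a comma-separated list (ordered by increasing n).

12, 42, 32, 36

[q^6] f(1)=1,f(2)=2,f(3)=3,f(6)=6 ⇒ 12
n=20: 1·20 2·10 4·5 5·4 10·2 20·1  f→[1+2+4+5+10+20]=42
n=21: 21·1 7·3 3·7 1·21  f→[21+7+3+1]=32
n=22: 22·1 11·2 2·11 1·22  f→[22+11+2+1]=36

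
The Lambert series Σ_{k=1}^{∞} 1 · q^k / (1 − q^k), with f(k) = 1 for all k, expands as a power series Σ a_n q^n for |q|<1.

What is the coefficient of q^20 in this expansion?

a_20 = 6

n=20: 1·20 2·10 4·5 5·4 10·2 20·1  f→[1+1+1+1+1+1]=6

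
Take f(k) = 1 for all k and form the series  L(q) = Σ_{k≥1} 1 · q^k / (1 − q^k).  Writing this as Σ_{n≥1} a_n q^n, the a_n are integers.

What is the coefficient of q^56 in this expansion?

d|56:{56,28,14,8,7,4,2,1}  Σf=1+1+1+1+1+1+1+1=8

a_56 = 8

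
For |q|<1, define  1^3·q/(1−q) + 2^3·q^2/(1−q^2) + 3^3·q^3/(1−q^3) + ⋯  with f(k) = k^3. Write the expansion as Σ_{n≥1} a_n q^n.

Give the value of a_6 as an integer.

a_6 = 252

n=6: 6·1 3·2 2·3 1·6  f→[216+27+8+1]=252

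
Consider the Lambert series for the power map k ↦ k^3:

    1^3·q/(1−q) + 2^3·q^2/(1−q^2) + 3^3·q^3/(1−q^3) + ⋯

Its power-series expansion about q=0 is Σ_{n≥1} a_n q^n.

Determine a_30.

a_30 = 31752

q^30  k|30↦f(k): 1:1 2:8 3:27 5:125 6:216 10:1000 15:3375 30:27000  a_30=31752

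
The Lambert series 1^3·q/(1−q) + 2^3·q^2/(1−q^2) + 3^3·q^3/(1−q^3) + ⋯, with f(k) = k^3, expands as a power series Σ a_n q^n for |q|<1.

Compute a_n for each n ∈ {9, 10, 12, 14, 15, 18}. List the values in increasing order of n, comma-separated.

[q^9] f(1)=1,f(3)=27,f(9)=729 ⇒ 757
[q^10] f(10)=1000,f(5)=125,f(2)=8,f(1)=1 ⇒ 1134
q^12  k|12↦f(k): 12:1728 6:216 4:64 3:27 2:8 1:1  a_12=2044
n=14: 14·1 7·2 2·7 1·14  f→[2744+343+8+1]=3096
[q^15] f(1)=1,f(3)=27,f(5)=125,f(15)=3375 ⇒ 3528
q^18  k|18↦f(k): 1:1 2:8 3:27 6:216 9:729 18:5832  a_18=6813

757, 1134, 2044, 3096, 3528, 6813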